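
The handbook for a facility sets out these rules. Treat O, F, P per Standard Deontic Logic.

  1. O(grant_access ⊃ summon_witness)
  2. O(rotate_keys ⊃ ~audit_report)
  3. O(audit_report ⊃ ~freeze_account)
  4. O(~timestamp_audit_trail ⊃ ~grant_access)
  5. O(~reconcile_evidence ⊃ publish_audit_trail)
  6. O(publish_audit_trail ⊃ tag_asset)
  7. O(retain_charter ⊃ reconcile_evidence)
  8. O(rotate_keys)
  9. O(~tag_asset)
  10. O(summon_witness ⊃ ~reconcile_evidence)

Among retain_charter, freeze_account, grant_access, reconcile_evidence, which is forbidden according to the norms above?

grant_access

Premise 9 states O(~tag_asset) outright.
Premise 6, O(publish_audit_trail ⊃ tag_asset), contraposes to O(~tag_asset ⊃ ~publish_audit_trail); with O(~tag_asset) we get O(~publish_audit_trail).
Premise 5 is O(~reconcile_evidence ⊃ publish_audit_trail); contrapositively O(~publish_audit_trail ⊃ reconcile_evidence). Since O(~publish_audit_trail) holds, K gives O(reconcile_evidence).
Premise 10 is O(summon_witness ⊃ ~reconcile_evidence); contrapositively O(reconcile_evidence ⊃ ~summon_witness). Since O(reconcile_evidence) holds, K gives O(~summon_witness).
The contrapositive of premise 1 (O(grant_access ⊃ summon_witness)) is O(~summon_witness ⊃ ~grant_access), and O(~summon_witness) is already established, so O(~grant_access).
So O(~grant_access) holds, i.e. grant_access is forbidden. None of the other listed options is forbidden under the premises.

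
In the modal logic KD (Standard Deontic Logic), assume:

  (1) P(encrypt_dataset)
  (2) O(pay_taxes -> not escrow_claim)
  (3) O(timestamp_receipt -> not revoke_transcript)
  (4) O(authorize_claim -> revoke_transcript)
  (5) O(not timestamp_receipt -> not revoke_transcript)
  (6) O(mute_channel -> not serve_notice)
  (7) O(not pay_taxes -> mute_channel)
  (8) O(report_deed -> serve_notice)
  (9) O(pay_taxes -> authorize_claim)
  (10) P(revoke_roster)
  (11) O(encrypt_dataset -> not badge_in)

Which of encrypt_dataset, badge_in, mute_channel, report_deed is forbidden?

By case analysis on not timestamp_receipt: premise 5 gives O(not timestamp_receipt -> not revoke_transcript) and premise 3 gives O(timestamp_receipt -> not revoke_transcript), so O(not revoke_transcript) either way.
Premise 4, O(authorize_claim -> revoke_transcript), contraposes to O(not revoke_transcript -> not authorize_claim); with O(not revoke_transcript) we get O(not authorize_claim).
Premise 9 is O(pay_taxes -> authorize_claim); contrapositively O(not authorize_claim -> not pay_taxes). Since O(not authorize_claim) holds, K gives O(not pay_taxes).
Premise 7 is O(not pay_taxes -> mute_channel); since O(not pay_taxes), deontic closure gives O(mute_channel).
Premise 6 is O(mute_channel -> not serve_notice); since O(mute_channel), deontic closure gives O(not serve_notice).
Premise 8, O(report_deed -> serve_notice), contraposes to O(not serve_notice -> not report_deed); with O(not serve_notice) we get O(not report_deed).
So O(not report_deed) holds, i.e. report_deed is forbidden. None of the other listed options is forbidden under the premises.

report_deed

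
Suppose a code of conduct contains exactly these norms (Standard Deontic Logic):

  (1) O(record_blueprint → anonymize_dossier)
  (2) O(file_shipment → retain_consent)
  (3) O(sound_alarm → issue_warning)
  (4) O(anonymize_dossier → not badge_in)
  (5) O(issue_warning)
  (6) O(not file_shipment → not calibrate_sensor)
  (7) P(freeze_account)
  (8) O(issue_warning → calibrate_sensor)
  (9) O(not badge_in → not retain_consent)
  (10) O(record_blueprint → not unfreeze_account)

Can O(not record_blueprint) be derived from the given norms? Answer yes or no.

Premise 5 gives O(issue_warning).
From O(issue_warning) and premise 8, O(issue_warning → calibrate_sensor), we obtain O(calibrate_sensor).
Premise 6 is O(not file_shipment → not calibrate_sensor); contrapositively O(calibrate_sensor → file_shipment). Since O(calibrate_sensor) holds, K gives O(file_shipment).
Applying K to premise 2 (O(file_shipment → retain_consent)) and O(file_shipment) yields O(retain_consent).
Premise 9 is O(not badge_in → not retain_consent); contrapositively O(retain_consent → badge_in). Since O(retain_consent) holds, K gives O(badge_in).
The contrapositive of premise 4 (O(anonymize_dossier → not badge_in)) is O(badge_in → not anonymize_dossier), and O(badge_in) is already established, so O(not anonymize_dossier).
Premise 1, O(record_blueprint → anonymize_dossier), contraposes to O(not anonymize_dossier → not record_blueprint); with O(not anonymize_dossier) we get O(not record_blueprint).
Premises 3, 7, 10 do not contribute to this derivation.
So O(not record_blueprint) follows.

Yes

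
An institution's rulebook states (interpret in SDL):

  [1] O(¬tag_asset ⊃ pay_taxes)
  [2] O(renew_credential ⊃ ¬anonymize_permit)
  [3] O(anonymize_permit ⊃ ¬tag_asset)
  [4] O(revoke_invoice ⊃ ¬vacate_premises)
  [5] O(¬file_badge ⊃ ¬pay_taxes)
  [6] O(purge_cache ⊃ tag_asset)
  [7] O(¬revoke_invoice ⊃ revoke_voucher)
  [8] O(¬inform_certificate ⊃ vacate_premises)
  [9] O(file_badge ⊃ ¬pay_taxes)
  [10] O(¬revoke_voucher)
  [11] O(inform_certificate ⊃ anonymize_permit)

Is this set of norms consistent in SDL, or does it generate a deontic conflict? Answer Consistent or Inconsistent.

Inconsistent

Premises 9 and 5 are O(file_badge ⊃ ¬pay_taxes) and O(¬file_badge ⊃ ¬pay_taxes); every ideal world satisfies file_badge or ¬file_badge, so in either case ¬pay_taxes holds — hence O(¬pay_taxes).
The contrapositive of premise 1 (O(¬tag_asset ⊃ pay_taxes)) is O(¬pay_taxes ⊃ tag_asset), and O(¬pay_taxes) is already established, so O(tag_asset).
The contrapositive of premise 3 (O(anonymize_permit ⊃ ¬tag_asset)) is O(tag_asset ⊃ ¬anonymize_permit), and O(tag_asset) is already established, so O(¬anonymize_permit).
Premise 11 is O(inform_certificate ⊃ anonymize_permit); contrapositively O(¬anonymize_permit ⊃ ¬inform_certificate). Since O(¬anonymize_permit) holds, K gives O(¬inform_certificate).
With premise 8, O(¬inform_certificate ⊃ vacate_premises), the K-axiom yields O(vacate_premises).
Premise 4 is O(revoke_invoice ⊃ ¬vacate_premises); contrapositively O(vacate_premises ⊃ ¬revoke_invoice). Since O(vacate_premises) holds, K gives O(¬revoke_invoice).
Applying K to premise 7 (O(¬revoke_invoice ⊃ revoke_voucher)) and O(¬revoke_invoice) yields O(revoke_voucher).
However, premise 10 gives O(¬revoke_voucher).
We now have both O(revoke_voucher) and O(¬revoke_voucher) — revoke_voucher is simultaneously obligatory and forbidden, violating the D-axiom.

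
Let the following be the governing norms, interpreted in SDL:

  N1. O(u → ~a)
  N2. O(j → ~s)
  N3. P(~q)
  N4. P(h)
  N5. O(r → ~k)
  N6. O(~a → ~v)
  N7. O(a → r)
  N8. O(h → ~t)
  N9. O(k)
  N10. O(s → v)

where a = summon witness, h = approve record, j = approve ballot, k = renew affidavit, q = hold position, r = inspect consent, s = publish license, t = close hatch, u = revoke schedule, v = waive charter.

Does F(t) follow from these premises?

Premise 8 is O(h → ~t), but O(h) is not derivable from the premises (the permission P(h) asserts only ~O(~h), not O(h)), so it does not yield O(~t).
No other premise forces O(~t). An ideal world satisfying every premise can still have t true, so F(t) is not derivable.

No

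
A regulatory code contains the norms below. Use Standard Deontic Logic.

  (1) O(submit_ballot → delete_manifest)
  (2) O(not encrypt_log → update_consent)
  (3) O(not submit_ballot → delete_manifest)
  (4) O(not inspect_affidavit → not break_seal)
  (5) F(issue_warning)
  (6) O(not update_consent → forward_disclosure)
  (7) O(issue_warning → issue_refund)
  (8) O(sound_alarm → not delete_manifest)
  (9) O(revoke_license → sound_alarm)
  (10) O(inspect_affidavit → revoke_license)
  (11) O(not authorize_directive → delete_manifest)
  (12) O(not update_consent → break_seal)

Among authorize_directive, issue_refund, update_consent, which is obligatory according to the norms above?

update_consent

Premises 1 and 3 are O(submit_ballot → delete_manifest) and O(not submit_ballot → delete_manifest); every ideal world satisfies submit_ballot or not submit_ballot, so in either case delete_manifest holds — hence O(delete_manifest).
Premise 8, O(sound_alarm → not delete_manifest), contraposes to O(delete_manifest → not sound_alarm); with O(delete_manifest) we get O(not sound_alarm).
Premise 9 is O(revoke_license → sound_alarm); contrapositively O(not sound_alarm → not revoke_license). Since O(not sound_alarm) holds, K gives O(not revoke_license).
The contrapositive of premise 10 (O(inspect_affidavit → revoke_license)) is O(not revoke_license → not inspect_affidavit), and O(not revoke_license) is already established, so O(not inspect_affidavit).
Premise 4 is O(not inspect_affidavit → not break_seal); since O(not inspect_affidavit), deontic closure gives O(not break_seal).
The contrapositive of premise 12 (O(not update_consent → break_seal)) is O(not break_seal → update_consent), and O(not break_seal) is already established, so O(update_consent).
So O(update_consent) holds — update_consent is obligatory. None of the other listed options is made obligatory by any chain of premises.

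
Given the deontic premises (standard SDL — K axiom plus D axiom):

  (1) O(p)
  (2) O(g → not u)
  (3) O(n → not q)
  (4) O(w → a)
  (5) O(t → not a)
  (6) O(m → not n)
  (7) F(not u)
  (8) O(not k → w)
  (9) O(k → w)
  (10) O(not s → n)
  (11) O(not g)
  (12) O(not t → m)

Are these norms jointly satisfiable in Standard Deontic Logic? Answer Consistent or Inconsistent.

Consistent

Premise 2 is O(g → not u), but O(g) is not derivable from the premises, so it does not yield O(not u).
So O(not u) is not derivable, and the apparent clash with O(u) does not arise.
A world satisfying every obligation exists (e.g. a=true, g=false, k=false, m=true, n=false, p=true, q=false, s=true, t=false, u=true, w=true); no atom is both obligatory and forbidden, so the set is consistent.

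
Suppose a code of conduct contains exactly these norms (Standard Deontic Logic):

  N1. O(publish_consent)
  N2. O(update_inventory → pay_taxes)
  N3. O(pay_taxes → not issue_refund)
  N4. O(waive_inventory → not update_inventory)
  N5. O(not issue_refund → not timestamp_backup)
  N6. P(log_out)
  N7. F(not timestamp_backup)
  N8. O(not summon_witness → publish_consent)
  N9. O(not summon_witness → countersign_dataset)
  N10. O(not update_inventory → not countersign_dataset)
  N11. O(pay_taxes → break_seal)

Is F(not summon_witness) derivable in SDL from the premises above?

Premise 7, F(not timestamp_backup), is equivalent to O(timestamp_backup).
Premise 5, O(not issue_refund → not timestamp_backup), contraposes to O(timestamp_backup → issue_refund); with O(timestamp_backup) we get O(issue_refund).
Premise 3 is O(pay_taxes → not issue_refund); contrapositively O(issue_refund → not pay_taxes). Since O(issue_refund) holds, K gives O(not pay_taxes).
The contrapositive of premise 2 (O(update_inventory → pay_taxes)) is O(not pay_taxes → not update_inventory), and O(not pay_taxes) is already established, so O(not update_inventory).
Applying K to premise 10 (O(not update_inventory → not countersign_dataset)) and O(not update_inventory) yields O(not countersign_dataset).
Premise 9 is O(not summon_witness → countersign_dataset); contrapositively O(not countersign_dataset → summon_witness). Since O(not countersign_dataset) holds, K gives O(summon_witness).
Premises 1, 4, 6, 8, 11 do not contribute to this derivation.
So O(summon_witness) holds, i.e. F(not summon_witness). The claim follows.

Yes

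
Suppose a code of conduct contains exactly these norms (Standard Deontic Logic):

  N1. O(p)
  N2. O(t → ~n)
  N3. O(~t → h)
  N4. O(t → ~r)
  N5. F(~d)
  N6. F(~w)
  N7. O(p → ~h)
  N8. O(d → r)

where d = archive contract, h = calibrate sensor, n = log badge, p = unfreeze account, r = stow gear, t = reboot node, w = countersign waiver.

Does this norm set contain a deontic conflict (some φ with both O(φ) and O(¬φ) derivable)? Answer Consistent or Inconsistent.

Inconsistent

Premise 5, F(~d), is equivalent to O(d).
Premise 8 is O(d → r); since O(d), deontic closure gives O(r).
Premise 4, O(t → ~r), contraposes to O(r → ~t); with O(r) we get O(~t).
With premise 3, O(~t → h), the K-axiom yields O(h).
Premise 7, O(p → ~h), contraposes to O(h → ~p); with O(h) we get O(~p).
But premise 1 directly asserts O(p).
We now have both O(~p) and O(p) — p is simultaneously obligatory and forbidden, violating the D-axiom.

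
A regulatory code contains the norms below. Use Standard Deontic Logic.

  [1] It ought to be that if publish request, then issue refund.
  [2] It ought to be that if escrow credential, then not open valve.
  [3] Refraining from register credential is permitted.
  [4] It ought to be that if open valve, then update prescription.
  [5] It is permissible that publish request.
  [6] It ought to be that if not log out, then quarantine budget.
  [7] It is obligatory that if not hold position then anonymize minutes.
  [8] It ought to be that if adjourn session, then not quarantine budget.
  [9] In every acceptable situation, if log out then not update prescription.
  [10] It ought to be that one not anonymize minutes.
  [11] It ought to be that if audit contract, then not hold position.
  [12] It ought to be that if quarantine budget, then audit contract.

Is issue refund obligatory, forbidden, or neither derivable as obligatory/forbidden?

Neither

Premise 1 is O(publish_request → issue_refund), but O(publish_request) is not derivable from the premises (the permission P(publish_request) asserts only ¬O(¬publish_request), not O(publish_request)), so it does not yield O(issue_refund).
No premise or chain of K-axiom applications forces O(issue_refund), and none forces O(¬issue_refund). So issue_refund is neither obligatory nor forbidden under these norms.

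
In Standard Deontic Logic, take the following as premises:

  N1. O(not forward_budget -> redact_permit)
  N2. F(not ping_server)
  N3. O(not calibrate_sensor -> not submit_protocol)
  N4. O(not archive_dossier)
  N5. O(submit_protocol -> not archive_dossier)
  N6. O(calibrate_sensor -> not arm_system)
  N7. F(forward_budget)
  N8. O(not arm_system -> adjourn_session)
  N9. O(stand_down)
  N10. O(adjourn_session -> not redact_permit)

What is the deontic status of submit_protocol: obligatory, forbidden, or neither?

Premise 7, F(forward_budget), is equivalent to O(not forward_budget).
Premise 1 is O(not forward_budget -> redact_permit); since O(not forward_budget), deontic closure gives O(redact_permit).
The contrapositive of premise 10 (O(adjourn_session -> not redact_permit)) is O(redact_permit -> not adjourn_session), and O(redact_permit) is already established, so O(not adjourn_session).
The contrapositive of premise 8 (O(not arm_system -> adjourn_session)) is O(not adjourn_session -> arm_system), and O(not adjourn_session) is already established, so O(arm_system).
Premise 6 is O(calibrate_sensor -> not arm_system); contrapositively O(arm_system -> not calibrate_sensor). Since O(arm_system) holds, K gives O(not calibrate_sensor).
Applying K to premise 3 (O(not calibrate_sensor -> not submit_protocol)) and O(not calibrate_sensor) yields O(not submit_protocol).
Premises 2, 4, 5, 9 do not contribute to this derivation.
Thus O(not submit_protocol), which is F(submit_protocol): submit_protocol is forbidden.

Forbidden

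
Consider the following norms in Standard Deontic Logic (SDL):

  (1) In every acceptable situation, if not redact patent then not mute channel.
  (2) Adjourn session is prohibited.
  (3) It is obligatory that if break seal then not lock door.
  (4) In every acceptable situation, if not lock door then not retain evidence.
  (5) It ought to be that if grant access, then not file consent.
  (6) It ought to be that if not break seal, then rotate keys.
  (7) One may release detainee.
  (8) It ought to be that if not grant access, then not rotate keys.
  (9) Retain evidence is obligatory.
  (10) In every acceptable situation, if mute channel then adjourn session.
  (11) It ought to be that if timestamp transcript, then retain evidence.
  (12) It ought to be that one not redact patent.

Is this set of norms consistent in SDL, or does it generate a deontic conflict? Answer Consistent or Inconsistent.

Premise 10 is O(mute_channel → adjourn_session), but O(mute_channel) is not derivable from the premises, so it does not yield O(adjourn_session).
So O(adjourn_session) is not derivable, and the apparent clash with O(¬adjourn_session) does not arise.
A world satisfying every obligation exists (e.g. adjourn_session=false, break_seal=false, file_consent=false, grant_access=true, lock_door=true, mute_channel=false, redact_patent=false, release_detainee=false, retain_evidence=true, rotate_keys=true, timestamp_transcript=false); no atom is both obligatory and forbidden, so the set is consistent.

Consistent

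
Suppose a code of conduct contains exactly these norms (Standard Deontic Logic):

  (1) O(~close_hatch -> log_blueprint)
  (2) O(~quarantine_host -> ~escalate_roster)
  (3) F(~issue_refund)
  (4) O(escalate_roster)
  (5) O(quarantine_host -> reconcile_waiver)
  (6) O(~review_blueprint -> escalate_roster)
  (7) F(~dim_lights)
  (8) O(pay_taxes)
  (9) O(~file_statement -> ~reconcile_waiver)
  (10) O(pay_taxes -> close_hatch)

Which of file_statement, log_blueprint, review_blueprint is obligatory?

file_statement

Premise 4 gives O(escalate_roster).
Premise 2, O(~quarantine_host -> ~escalate_roster), contraposes to O(escalate_roster -> quarantine_host); with O(escalate_roster) we get O(quarantine_host).
From O(quarantine_host) and premise 5, O(quarantine_host -> reconcile_waiver), we obtain O(reconcile_waiver).
Premise 9, O(~file_statement -> ~reconcile_waiver), contraposes to O(reconcile_waiver -> file_statement); with O(reconcile_waiver) we get O(file_statement).
So O(file_statement) holds — file_statement is obligatory. None of the other listed options is made obligatory by any chain of premises.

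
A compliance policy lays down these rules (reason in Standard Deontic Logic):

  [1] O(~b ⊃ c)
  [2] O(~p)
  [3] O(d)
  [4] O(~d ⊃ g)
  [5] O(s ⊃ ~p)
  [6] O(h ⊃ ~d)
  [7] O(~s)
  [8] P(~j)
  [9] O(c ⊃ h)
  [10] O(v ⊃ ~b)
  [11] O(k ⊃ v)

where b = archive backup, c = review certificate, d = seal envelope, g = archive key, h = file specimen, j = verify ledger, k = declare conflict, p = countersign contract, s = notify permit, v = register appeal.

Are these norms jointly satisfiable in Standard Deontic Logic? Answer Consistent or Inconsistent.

Consistent

Premise 5 is O(s ⊃ ~p); even if O(~p) held, inferring O(s) would be affirming the consequent — invalid.
So O(s) is not derivable, and the apparent clash with O(~s) does not arise.
A world satisfying every obligation exists (e.g. b=true, c=false, d=true, g=false, h=false, j=false, k=false, p=false, s=false, v=false); no atom is both obligatory and forbidden, so the set is consistent.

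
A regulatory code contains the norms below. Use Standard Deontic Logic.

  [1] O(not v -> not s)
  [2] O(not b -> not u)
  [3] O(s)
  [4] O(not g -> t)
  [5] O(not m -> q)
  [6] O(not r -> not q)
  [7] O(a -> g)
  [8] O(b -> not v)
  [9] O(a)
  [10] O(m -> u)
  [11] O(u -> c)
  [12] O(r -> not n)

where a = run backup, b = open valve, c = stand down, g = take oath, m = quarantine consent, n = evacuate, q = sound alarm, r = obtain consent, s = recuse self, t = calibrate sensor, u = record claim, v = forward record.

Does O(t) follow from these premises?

No

Premise 4 is O(not g -> t), but O(not g) is not derivable from the premises, so it does not yield O(t).
No other premise forces O(t). An ideal world satisfying every premise can still have t false, so O(t) is not derivable.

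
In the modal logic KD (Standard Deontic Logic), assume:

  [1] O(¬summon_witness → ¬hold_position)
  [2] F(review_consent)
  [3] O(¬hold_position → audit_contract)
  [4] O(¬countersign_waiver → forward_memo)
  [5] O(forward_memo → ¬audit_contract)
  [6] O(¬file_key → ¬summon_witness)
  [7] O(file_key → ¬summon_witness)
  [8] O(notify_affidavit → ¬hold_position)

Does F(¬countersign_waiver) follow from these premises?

Premises 7 and 6 are O(file_key → ¬summon_witness) and O(¬file_key → ¬summon_witness); every ideal world satisfies file_key or ¬file_key, so in either case ¬summon_witness holds — hence O(¬summon_witness).
Applying K to premise 1 (O(¬summon_witness → ¬hold_position)) and O(¬summon_witness) yields O(¬hold_position).
Applying K to premise 3 (O(¬hold_position → audit_contract)) and O(¬hold_position) yields O(audit_contract).
Premise 5 is O(forward_memo → ¬audit_contract); contrapositively O(audit_contract → ¬forward_memo). Since O(audit_contract) holds, K gives O(¬forward_memo).
The contrapositive of premise 4 (O(¬countersign_waiver → forward_memo)) is O(¬forward_memo → countersign_waiver), and O(¬forward_memo) is already established, so O(countersign_waiver).
Premises 2, 8 do not contribute to this derivation.
So O(countersign_waiver) holds, i.e. F(¬countersign_waiver). The claim follows.

Yes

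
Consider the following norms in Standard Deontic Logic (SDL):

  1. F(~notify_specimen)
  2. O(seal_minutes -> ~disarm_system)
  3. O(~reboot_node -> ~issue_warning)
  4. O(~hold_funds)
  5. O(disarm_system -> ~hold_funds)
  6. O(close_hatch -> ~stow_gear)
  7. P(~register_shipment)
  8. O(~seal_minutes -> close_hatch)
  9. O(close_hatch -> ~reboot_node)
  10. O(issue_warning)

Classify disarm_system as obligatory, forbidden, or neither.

Premise 10 gives O(issue_warning).
Premise 3, O(~reboot_node -> ~issue_warning), contraposes to O(issue_warning -> reboot_node); with O(issue_warning) we get O(reboot_node).
The contrapositive of premise 9 (O(close_hatch -> ~reboot_node)) is O(reboot_node -> ~close_hatch), and O(reboot_node) is already established, so O(~close_hatch).
Premise 8, O(~seal_minutes -> close_hatch), contraposes to O(~close_hatch -> seal_minutes); with O(~close_hatch) we get O(seal_minutes).
Applying K to premise 2 (O(seal_minutes -> ~disarm_system)) and O(seal_minutes) yields O(~disarm_system).
Premises 1, 4, 5, 6, 7 do not contribute to this derivation.
Thus O(~disarm_system), which is F(disarm_system): disarm_system is forbidden.

Forbidden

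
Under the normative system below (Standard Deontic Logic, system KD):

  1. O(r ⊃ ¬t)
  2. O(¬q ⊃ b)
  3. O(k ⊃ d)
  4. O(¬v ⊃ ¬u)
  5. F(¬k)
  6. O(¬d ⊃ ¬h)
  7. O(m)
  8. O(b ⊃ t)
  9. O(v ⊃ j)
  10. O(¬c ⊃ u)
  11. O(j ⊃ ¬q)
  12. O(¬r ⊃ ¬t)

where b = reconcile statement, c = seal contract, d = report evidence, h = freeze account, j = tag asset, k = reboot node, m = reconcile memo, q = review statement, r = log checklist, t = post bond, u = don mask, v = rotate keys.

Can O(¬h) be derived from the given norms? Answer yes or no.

No

Premise 6 is O(¬d ⊃ ¬h), but O(¬d) is not derivable from the premises, so it does not yield O(¬h).
No other premise forces O(¬h). An ideal world satisfying every premise can still have ¬h false, so O(¬h) is not derivable.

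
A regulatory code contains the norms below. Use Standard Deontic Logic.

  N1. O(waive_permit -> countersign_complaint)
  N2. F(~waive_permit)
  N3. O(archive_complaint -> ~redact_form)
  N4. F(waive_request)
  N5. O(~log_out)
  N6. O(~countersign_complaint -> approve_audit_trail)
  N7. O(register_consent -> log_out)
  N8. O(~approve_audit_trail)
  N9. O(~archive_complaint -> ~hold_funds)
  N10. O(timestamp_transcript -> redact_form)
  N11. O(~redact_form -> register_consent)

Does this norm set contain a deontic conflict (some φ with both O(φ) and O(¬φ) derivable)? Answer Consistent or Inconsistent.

Premise 6 is O(~countersign_complaint -> approve_audit_trail), but O(~countersign_complaint) is not derivable from the premises, so it does not yield O(approve_audit_trail).
So O(approve_audit_trail) is not derivable, and the apparent clash with O(~approve_audit_trail) does not arise.
A world satisfying every obligation exists (e.g. approve_audit_trail=false, archive_complaint=false, countersign_complaint=true, hold_funds=false, log_out=false, redact_form=true, register_consent=false, timestamp_transcript=false, waive_permit=true, waive_request=false); no atom is both obligatory and forbidden, so the set is consistent.

Consistent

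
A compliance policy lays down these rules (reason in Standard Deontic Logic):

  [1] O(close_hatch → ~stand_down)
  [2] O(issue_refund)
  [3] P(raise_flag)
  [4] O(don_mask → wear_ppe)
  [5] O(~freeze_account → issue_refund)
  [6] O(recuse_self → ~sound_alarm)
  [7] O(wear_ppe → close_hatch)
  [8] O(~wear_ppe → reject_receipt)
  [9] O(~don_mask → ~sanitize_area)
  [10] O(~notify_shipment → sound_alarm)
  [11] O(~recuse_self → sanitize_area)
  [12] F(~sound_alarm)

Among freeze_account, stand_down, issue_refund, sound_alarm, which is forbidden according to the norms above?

F(~sound_alarm) at premise 12 means O(sound_alarm).
The contrapositive of premise 6 (O(recuse_self → ~sound_alarm)) is O(sound_alarm → ~recuse_self), and O(sound_alarm) is already established, so O(~recuse_self).
Premise 11 is O(~recuse_self → sanitize_area); since O(~recuse_self), deontic closure gives O(sanitize_area).
The contrapositive of premise 9 (O(~don_mask → ~sanitize_area)) is O(sanitize_area → don_mask), and O(sanitize_area) is already established, so O(don_mask).
Premise 4 is O(don_mask → wear_ppe); since O(don_mask), deontic closure gives O(wear_ppe).
Applying K to premise 7 (O(wear_ppe → close_hatch)) and O(wear_ppe) yields O(close_hatch).
With premise 1, O(close_hatch → ~stand_down), the K-axiom yields O(~stand_down).
So O(~stand_down) holds, i.e. stand_down is forbidden. None of the other listed options is forbidden under the premises.

stand_down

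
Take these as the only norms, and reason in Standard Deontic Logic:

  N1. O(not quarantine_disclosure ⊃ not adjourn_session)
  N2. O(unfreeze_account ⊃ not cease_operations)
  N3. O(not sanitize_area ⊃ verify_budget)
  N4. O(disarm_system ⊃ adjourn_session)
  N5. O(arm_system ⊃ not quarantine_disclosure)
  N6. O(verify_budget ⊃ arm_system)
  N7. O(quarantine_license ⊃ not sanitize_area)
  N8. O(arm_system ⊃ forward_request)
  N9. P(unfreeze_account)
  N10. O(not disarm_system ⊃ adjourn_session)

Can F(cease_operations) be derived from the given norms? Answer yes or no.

Premise 2 is O(unfreeze_account ⊃ not cease_operations), but O(unfreeze_account) is not derivable from the premises (the permission P(unfreeze_account) asserts only not O(not unfreeze_account), not O(unfreeze_account)), so it does not yield O(not cease_operations).
No other premise forces O(not cease_operations). An ideal world satisfying every premise can still have cease_operations true, so F(cease_operations) is not derivable.

No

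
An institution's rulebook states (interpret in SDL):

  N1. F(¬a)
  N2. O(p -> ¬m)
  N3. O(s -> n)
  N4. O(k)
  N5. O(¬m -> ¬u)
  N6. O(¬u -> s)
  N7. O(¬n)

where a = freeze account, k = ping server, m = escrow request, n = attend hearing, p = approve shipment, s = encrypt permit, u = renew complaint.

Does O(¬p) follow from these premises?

Premise 7 states O(¬n) outright.
Premise 3, O(s -> n), contraposes to O(¬n -> ¬s); with O(¬n) we get O(¬s).
Premise 6 is O(¬u -> s); contrapositively O(¬s -> u). Since O(¬s) holds, K gives O(u).
Premise 5 is O(¬m -> ¬u); contrapositively O(u -> m). Since O(u) holds, K gives O(m).
Premise 2, O(p -> ¬m), contraposes to O(m -> ¬p); with O(m) we get O(¬p).
Premises 1, 4 do not contribute to this derivation.
So O(¬p) follows.

Yes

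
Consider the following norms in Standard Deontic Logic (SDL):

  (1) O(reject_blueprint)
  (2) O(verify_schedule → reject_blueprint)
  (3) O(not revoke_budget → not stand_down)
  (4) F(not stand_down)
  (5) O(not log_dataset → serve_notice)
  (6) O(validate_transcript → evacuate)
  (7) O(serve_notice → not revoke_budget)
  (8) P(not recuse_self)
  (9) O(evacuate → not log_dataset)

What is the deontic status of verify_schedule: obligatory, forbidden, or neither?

Neither

Premise 2 is O(verify_schedule → reject_blueprint); even if O(reject_blueprint) held, inferring O(verify_schedule) would be affirming the consequent — invalid.
No premise or chain of K-axiom applications forces O(verify_schedule), and none forces O(not verify_schedule). So verify_schedule is neither obligatory nor forbidden under these norms.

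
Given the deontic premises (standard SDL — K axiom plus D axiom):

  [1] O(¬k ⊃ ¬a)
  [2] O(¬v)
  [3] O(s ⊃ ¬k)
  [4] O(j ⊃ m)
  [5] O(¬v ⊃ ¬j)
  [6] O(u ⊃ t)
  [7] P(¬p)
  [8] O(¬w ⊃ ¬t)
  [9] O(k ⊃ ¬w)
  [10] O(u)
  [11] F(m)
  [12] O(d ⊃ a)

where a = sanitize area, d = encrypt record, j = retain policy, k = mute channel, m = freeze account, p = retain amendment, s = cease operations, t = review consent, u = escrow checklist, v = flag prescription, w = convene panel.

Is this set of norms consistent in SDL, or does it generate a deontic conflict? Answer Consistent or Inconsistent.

Consistent

Premise 4 is O(j ⊃ m), but O(j) is not derivable from the premises, so it does not yield O(m).
So O(m) is not derivable, and the apparent clash with O(¬m) does not arise.
A world satisfying every obligation exists (e.g. a=false, d=false, j=false, k=false, m=false, p=false, s=false, t=true, u=true, v=false, w=true); no atom is both obligatory and forbidden, so the set is consistent.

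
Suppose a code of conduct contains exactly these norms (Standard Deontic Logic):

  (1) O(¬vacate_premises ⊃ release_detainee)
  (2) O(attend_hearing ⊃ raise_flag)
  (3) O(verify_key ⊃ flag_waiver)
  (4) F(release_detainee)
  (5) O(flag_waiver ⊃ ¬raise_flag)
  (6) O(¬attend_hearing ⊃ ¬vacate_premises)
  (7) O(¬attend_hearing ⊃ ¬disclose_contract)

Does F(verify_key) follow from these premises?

F(release_detainee) at premise 4 means O(¬release_detainee).
The contrapositive of premise 1 (O(¬vacate_premises ⊃ release_detainee)) is O(¬release_detainee ⊃ vacate_premises), and O(¬release_detainee) is already established, so O(vacate_premises).
The contrapositive of premise 6 (O(¬attend_hearing ⊃ ¬vacate_premises)) is O(vacate_premises ⊃ attend_hearing), and O(vacate_premises) is already established, so O(attend_hearing).
With premise 2, O(attend_hearing ⊃ raise_flag), the K-axiom yields O(raise_flag).
The contrapositive of premise 5 (O(flag_waiver ⊃ ¬raise_flag)) is O(raise_flag ⊃ ¬flag_waiver), and O(raise_flag) is already established, so O(¬flag_waiver).
Premise 3 is O(verify_key ⊃ flag_waiver); contrapositively O(¬flag_waiver ⊃ ¬verify_key). Since O(¬flag_waiver) holds, K gives O(¬verify_key).
Premise 7 does not contribute to this derivation.
So O(¬verify_key) holds, i.e. F(verify_key). The claim follows.

Yes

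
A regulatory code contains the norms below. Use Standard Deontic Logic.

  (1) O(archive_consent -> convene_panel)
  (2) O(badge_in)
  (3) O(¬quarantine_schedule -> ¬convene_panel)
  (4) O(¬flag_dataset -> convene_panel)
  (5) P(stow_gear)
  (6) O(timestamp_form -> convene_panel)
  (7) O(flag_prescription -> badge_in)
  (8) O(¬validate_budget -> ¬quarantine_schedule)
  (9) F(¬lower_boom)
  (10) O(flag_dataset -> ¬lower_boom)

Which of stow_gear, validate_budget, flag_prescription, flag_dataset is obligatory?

validate_budget

F(¬lower_boom) at premise 9 means O(lower_boom).
Premise 10 is O(flag_dataset -> ¬lower_boom); contrapositively O(lower_boom -> ¬flag_dataset). Since O(lower_boom) holds, K gives O(¬flag_dataset).
Applying K to premise 4 (O(¬flag_dataset -> convene_panel)) and O(¬flag_dataset) yields O(convene_panel).
Premise 3 is O(¬quarantine_schedule -> ¬convene_panel); contrapositively O(convene_panel -> quarantine_schedule). Since O(convene_panel) holds, K gives O(quarantine_schedule).
Premise 8, O(¬validate_budget -> ¬quarantine_schedule), contraposes to O(quarantine_schedule -> validate_budget); with O(quarantine_schedule) we get O(validate_budget).
So O(validate_budget) holds — validate_budget is obligatory. None of the other listed options is made obligatory by any chain of premises.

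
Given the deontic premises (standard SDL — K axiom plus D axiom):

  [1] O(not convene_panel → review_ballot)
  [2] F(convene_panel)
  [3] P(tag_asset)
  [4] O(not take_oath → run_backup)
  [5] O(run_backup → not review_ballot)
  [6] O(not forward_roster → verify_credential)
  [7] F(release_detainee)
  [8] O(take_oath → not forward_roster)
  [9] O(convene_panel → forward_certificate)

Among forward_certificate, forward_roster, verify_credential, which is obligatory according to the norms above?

Premise 2, F(convene_panel), is equivalent to O(not convene_panel).
From O(not convene_panel) and premise 1, O(not convene_panel → review_ballot), we obtain O(review_ballot).
The contrapositive of premise 5 (O(run_backup → not review_ballot)) is O(review_ballot → not run_backup), and O(review_ballot) is already established, so O(not run_backup).
Premise 4, O(not take_oath → run_backup), contraposes to O(not run_backup → take_oath); with O(not run_backup) we get O(take_oath).
With premise 8, O(take_oath → not forward_roster), the K-axiom yields O(not forward_roster).
Applying K to premise 6 (O(not forward_roster → verify_credential)) and O(not forward_roster) yields O(verify_credential).
So O(verify_credential) holds — verify_credential is obligatory. None of the other listed options is made obligatory by any chain of premises.

verify_credential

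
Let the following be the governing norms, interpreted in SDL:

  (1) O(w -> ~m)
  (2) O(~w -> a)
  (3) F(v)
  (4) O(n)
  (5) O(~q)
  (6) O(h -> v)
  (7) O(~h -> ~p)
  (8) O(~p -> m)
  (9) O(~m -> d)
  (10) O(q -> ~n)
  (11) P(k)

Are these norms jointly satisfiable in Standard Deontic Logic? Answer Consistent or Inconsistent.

Premise 10 is O(q -> ~n), but O(q) is not derivable from the premises, so it does not yield O(~n).
So O(~n) is not derivable, and the apparent clash with O(n) does not arise.
A world satisfying every obligation exists (e.g. a=true, d=false, h=false, k=false, m=true, n=true, p=false, q=false, v=false, w=false); no atom is both obligatory and forbidden, so the set is consistent.

Consistent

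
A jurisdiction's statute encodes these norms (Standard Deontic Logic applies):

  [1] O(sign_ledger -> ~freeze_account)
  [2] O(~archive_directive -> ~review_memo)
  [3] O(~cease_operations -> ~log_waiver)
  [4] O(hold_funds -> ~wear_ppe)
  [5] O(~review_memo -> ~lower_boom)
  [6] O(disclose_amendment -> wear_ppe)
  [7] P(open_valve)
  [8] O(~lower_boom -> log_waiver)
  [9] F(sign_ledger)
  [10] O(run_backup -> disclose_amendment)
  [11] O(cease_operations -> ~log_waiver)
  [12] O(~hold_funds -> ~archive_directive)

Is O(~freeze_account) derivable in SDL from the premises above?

Premise 1 is O(sign_ledger -> ~freeze_account), but O(sign_ledger) is not derivable from the premises, so it does not yield O(~freeze_account).
No other premise forces O(~freeze_account). An ideal world satisfying every premise can still have ~freeze_account false, so O(~freeze_account) is not derivable.

No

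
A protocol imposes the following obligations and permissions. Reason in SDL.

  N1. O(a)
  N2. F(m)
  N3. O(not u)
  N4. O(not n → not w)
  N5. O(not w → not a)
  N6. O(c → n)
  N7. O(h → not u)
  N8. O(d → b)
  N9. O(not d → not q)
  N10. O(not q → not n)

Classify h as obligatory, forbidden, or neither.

Premise 7 is O(h → not u); even if O(not u) held, inferring O(h) would be affirming the consequent — invalid.
No premise or chain of K-axiom applications forces O(h), and none forces O(not h). So h is neither obligatory nor forbidden under these norms.

Neither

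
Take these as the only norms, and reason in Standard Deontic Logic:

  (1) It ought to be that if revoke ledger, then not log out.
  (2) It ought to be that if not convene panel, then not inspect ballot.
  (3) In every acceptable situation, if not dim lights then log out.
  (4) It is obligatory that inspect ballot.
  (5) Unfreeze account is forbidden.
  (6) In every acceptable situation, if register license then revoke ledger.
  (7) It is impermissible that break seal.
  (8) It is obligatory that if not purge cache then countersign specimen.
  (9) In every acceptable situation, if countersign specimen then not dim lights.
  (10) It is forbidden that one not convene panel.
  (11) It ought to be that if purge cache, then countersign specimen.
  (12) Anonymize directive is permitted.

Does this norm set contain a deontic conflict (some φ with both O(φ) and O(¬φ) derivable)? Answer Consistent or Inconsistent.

Consistent

Premise 2 is O(¬convene_panel → ¬inspect_ballot), but O(¬convene_panel) is not derivable from the premises, so it does not yield O(¬inspect_ballot).
So O(¬inspect_ballot) is not derivable, and the apparent clash with O(inspect_ballot) does not arise.
A world satisfying every obligation exists (e.g. anonymize_directive=false, break_seal=false, convene_panel=true, countersign_specimen=true, dim_lights=false, inspect_ballot=true, log_out=true, purge_cache=false, register_license=false, revoke_ledger=false, unfreeze_account=false); no atom is both obligatory and forbidden, so the set is consistent.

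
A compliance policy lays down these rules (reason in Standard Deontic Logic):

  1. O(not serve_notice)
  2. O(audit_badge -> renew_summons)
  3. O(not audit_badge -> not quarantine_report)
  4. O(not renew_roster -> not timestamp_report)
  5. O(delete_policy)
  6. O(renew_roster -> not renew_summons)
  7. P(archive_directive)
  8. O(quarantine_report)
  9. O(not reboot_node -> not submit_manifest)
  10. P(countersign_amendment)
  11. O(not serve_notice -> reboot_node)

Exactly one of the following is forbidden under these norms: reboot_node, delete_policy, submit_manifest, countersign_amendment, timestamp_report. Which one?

timestamp_report

Premise 8 gives O(quarantine_report).
Premise 3 is O(not audit_badge -> not quarantine_report); contrapositively O(quarantine_report -> audit_badge). Since O(quarantine_report) holds, K gives O(audit_badge).
From O(audit_badge) and premise 2, O(audit_badge -> renew_summons), we obtain O(renew_summons).
Premise 6, O(renew_roster -> not renew_summons), contraposes to O(renew_summons -> not renew_roster); with O(renew_summons) we get O(not renew_roster).
From O(not renew_roster) and premise 4, O(not renew_roster -> not timestamp_report), we obtain O(not timestamp_report).
So O(not timestamp_report) holds, i.e. timestamp_report is forbidden. None of the other listed options is forbidden under the premises.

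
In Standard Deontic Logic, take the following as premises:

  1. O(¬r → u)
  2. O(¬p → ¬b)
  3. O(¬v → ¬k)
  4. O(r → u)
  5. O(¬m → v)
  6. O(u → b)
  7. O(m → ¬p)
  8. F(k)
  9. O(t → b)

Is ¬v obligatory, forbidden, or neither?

Premises 4 and 1 are O(r → u) and O(¬r → u); every ideal world satisfies r or ¬r, so in either case u holds — hence O(u).
Applying K to premise 6 (O(u → b)) and O(u) yields O(b).
Premise 2 is O(¬p → ¬b); contrapositively O(b → p). Since O(b) holds, K gives O(p).
The contrapositive of premise 7 (O(m → ¬p)) is O(p → ¬m), and O(p) is already established, so O(¬m).
With premise 5, O(¬m → v), the K-axiom yields O(v).
Premises 3, 8, 9 do not contribute to this derivation.
Thus O(v), which is F(¬v): ¬v is forbidden.

Forbidden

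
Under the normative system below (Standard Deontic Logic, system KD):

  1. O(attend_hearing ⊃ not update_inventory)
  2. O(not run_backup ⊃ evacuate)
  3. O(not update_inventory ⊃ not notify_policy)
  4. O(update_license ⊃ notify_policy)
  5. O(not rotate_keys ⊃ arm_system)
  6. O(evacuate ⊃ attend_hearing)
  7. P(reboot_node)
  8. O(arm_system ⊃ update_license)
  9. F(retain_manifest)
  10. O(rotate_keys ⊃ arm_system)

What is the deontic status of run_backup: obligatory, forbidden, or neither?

Obligatory

By case analysis on not rotate_keys: premise 5 gives O(not rotate_keys ⊃ arm_system) and premise 10 gives O(rotate_keys ⊃ arm_system), so O(arm_system) either way.
With premise 8, O(arm_system ⊃ update_license), the K-axiom yields O(update_license).
Applying K to premise 4 (O(update_license ⊃ notify_policy)) and O(update_license) yields O(notify_policy).
Premise 3 is O(not update_inventory ⊃ not notify_policy); contrapositively O(notify_policy ⊃ update_inventory). Since O(notify_policy) holds, K gives O(update_inventory).
Premise 1, O(attend_hearing ⊃ not update_inventory), contraposes to O(update_inventory ⊃ not attend_hearing); with O(update_inventory) we get O(not attend_hearing).
The contrapositive of premise 6 (O(evacuate ⊃ attend_hearing)) is O(not attend_hearing ⊃ not evacuate), and O(not attend_hearing) is already established, so O(not evacuate).
The contrapositive of premise 2 (O(not run_backup ⊃ evacuate)) is O(not evacuate ⊃ run_backup), and O(not evacuate) is already established, so O(run_backup).
Premises 7, 9 do not contribute to this derivation.
Hence run_backup is obligatory.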